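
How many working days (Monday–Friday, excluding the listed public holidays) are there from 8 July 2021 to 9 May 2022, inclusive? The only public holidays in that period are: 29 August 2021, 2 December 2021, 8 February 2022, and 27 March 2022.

216 working days

8 July 2021 is a Thursday.
The range spans 306 days (inclusive of both endpoints).
306 = 7 × 43 + 5, so there are 43 full weeks plus 5 extra days.
Each full week contributes 5 weekdays (Mon–Fri): 43 × 5 = 215.
The 5 extra days are Thu, Fri, Sat, Sun, Mon — 3 of them qualify.
Total: 215 + 3 = 218.
Holidays: 29 August 2021 (Sun); 2 December 2021 (Thu); 8 February 2022 (Tue); 27 March 2022 (Sun).
2 of the 4 holidays fall on weekdays; the rest are weekends and were already excluded.
Business days: 218 − 2 = 216.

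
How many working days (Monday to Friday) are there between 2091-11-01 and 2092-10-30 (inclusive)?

261

2091-11-01 is a Thursday.
That's 365 days from start to end, counting both.
365 = 7 × 52 + 1, so there are 52 full weeks plus 1 extra day.
Each full week contributes 5 weekdays (Mon–Fri): 52 × 5 = 260.
The 1 extra day is Thu — 1 of them qualifies.
Total: 260 + 1 = 261.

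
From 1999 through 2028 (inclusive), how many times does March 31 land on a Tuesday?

Day of week of March 31 in each year:
1999: Wed, 2000: Fri, 2001: Sat, 2002: Sun, 2003: Mon, 2004: Wed, 2005: Thu, 2006: Fri, 2007: Sat, 2008: Mon, 2009: Tue ✓, 2010: Wed, 2011: Thu, 2012: Sat, 2013: Sun, 2014: Mon, 2015: Tue ✓, 2016: Thu, 2017: Fri, 2018: Sat, 2019: Sun, 2020: Tue ✓, 2021: Wed, 2022: Thu, 2023: Fri, 2024: Sun, 2025: Mon, 2026: Tue ✓, 2027: Wed, 2028: Fri
Tuesdays: 2009, 2015, 2020, 2026.

4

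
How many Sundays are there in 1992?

Jan 1, 1992 is a Wednesday.
The range spans 366 days (inclusive of both endpoints).
366 = 7 × 52 + 2, so there are 52 full weeks plus 2 extra days.
Each full week contributes one Sunday: 52 so far.
The 2 extra days are Wed, Thu — none qualify.
Total: 52 + 0 = 52.

52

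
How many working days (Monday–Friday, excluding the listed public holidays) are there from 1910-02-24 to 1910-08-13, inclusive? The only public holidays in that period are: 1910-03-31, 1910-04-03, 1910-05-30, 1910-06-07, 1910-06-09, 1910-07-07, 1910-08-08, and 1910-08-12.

115

1910-02-24 is a Thursday.
From 1910-02-24 to 1910-08-13 is 171 days inclusive.
171 = 7 × 24 + 3, so there are 24 full weeks plus 3 extra days.
Each full week contributes 5 weekdays (Mon–Fri): 24 × 5 = 120.
The 3 extra days are Thursday, Friday, Saturday — 2 of them qualify.
Total: 120 + 2 = 122.
Holidays: 1910-03-31 (Thu); 1910-04-03 (Sun); 1910-05-30 (Mon); 1910-06-07 (Tue); 1910-06-09 (Thu); 1910-07-07 (Thu); 1910-08-08 (Mon); 1910-08-12 (Fri).
7 of the 8 holidays fall on weekdays; the rest are weekends and were already excluded.
Business days: 122 − 7 = 115.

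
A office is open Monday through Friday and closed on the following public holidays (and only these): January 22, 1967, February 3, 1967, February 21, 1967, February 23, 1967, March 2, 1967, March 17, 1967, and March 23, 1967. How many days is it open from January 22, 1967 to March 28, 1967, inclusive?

41 working days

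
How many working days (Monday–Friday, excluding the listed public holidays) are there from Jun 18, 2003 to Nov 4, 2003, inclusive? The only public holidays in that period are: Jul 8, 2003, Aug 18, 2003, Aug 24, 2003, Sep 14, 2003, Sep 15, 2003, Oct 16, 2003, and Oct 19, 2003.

96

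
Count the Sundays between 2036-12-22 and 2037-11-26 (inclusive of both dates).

48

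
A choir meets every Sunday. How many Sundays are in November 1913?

Nov 1, 1913 is a Saturday.
From Nov 1, 1913 to Nov 30, 1913 is 30 days inclusive.
30 = 7 × 4 + 2, so there are 4 full weeks plus 2 extra days.
Each full week contributes one Sunday: 4 so far.
The 2 extra days are Saturday, Sunday — 1 of them qualifies.
Total: 4 + 1 = 5.

5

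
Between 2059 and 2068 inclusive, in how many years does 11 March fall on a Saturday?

1

Day of week of March 11 in each year:
2059: Tue, 2060: Thu, 2061: Fri, 2062: Sat ✓, 2063: Sun, 2064: Tue, 2065: Wed, 2066: Thu, 2067: Fri, 2068: Sun
Saturdays: 2062.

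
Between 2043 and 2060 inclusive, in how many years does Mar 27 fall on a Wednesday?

3

Day of week of March 27 in each year:
2043: Fri, 2044: Sun, 2045: Mon, 2046: Tue, 2047: Wed ✓, 2048: Fri, 2049: Sat, 2050: Sun, 2051: Mon, 2052: Wed ✓, 2053: Thu, 2054: Fri, 2055: Sat, 2056: Mon, 2057: Tue, 2058: Wed ✓, 2059: Thu, 2060: Sat
Wednesdays: 2047, 2052, 2058.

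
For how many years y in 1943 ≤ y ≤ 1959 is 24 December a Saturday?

2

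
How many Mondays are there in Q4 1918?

October 1, 1918 is a Tuesday.
That's 92 days from start to end, counting both.
92 = 7 × 13 + 1, so there are 13 full weeks plus 1 extra day.
Each full week contributes one Monday: 13 so far.
The 1 extra day is Tuesday — none qualify.
Total: 13 + 0 = 13.

13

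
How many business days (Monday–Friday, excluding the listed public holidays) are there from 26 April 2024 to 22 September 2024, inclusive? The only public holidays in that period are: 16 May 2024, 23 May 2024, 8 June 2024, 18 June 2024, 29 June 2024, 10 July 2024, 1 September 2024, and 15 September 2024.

26 April 2024 is a Friday.
The range spans 150 days (inclusive of both endpoints).
150 = 7 × 21 + 3, so there are 21 full weeks plus 3 extra days.
Each full week contributes 5 weekdays (Mon–Fri): 21 × 5 = 105.
The 3 extra days are Friday, Saturday, Sunday — 1 of them qualifies.
Total: 105 + 1 = 106.
Holidays: 16 May 2024 (Thu); 23 May 2024 (Thu); 8 June 2024 (Sat); 18 June 2024 (Tue); 29 June 2024 (Sat); 10 July 2024 (Wed); 1 September 2024 (Sun); 15 September 2024 (Sun).
4 of the 8 holidays fall on weekdays; the rest are weekends and were already excluded.
Business days: 106 − 4 = 102.

102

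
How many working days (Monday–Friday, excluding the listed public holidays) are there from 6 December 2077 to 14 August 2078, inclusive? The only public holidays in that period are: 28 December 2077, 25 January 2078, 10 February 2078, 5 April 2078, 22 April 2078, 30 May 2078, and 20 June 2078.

6 December 2077 is a Monday.
From 6 December 2077 to 14 August 2078 is 252 days inclusive.
252 = 7 × 36, so the span is exactly 36 full weeks.
Each full week contributes 5 weekdays (Mon–Fri): 36 × 5 = 180.
Holidays: 28 December 2077 (Tue); 25 January 2078 (Tue); 10 February 2078 (Thu); 5 April 2078 (Tue); 22 April 2078 (Fri); 30 May 2078 (Mon); 20 June 2078 (Mon).
All 7 holidays fall on weekdays, so subtract 7.
Business days: 180 − 7 = 173.

173 working days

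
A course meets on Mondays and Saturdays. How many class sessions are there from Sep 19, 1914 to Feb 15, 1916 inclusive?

Sep 19, 1914 is a Saturday.
From Sep 19, 1914 to Feb 15, 1916 is 515 days inclusive.
515 = 7 × 73 + 4, so there are 73 full weeks plus 4 extra days.
Each full week contributes 2 days from the set (Mon, Sat): 73 × 2 = 146.
The 4 extra days are Saturday, Sunday, Monday, Tuesday — 2 of them qualify.
Total: 146 + 2 = 148.

148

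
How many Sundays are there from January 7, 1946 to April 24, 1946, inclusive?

15 Sundays

January 7, 1946 is a Monday.
The range spans 108 days (inclusive of both endpoints).
108 = 7 × 15 + 3, so there are 15 full weeks plus 3 extra days.
Each full week contributes one Sunday: 15 so far.
The 3 extra days are Mon, Tue, Wed — none qualify.
Total: 15 + 0 = 15.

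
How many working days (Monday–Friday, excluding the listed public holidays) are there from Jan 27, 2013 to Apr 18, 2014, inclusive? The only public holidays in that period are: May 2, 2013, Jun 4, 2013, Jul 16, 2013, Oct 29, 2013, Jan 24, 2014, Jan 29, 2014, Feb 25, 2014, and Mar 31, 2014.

Jan 27, 2013 is a Sunday.
The range spans 447 days (inclusive of both endpoints).
447 = 7 × 63 + 6, so there are 63 full weeks plus 6 extra days.
Each full week contributes 5 weekdays (Mon–Fri): 63 × 5 = 315.
The 6 extra days are Sunday, Monday, Tuesday, Wednesday, Thursday, Friday — 5 of them qualify.
Total: 315 + 5 = 320.
Holidays: May 2, 2013 (Thu); Jun 4, 2013 (Tue); Jul 16, 2013 (Tue); Oct 29, 2013 (Tue); Jan 24, 2014 (Fri); Jan 29, 2014 (Wed); Feb 25, 2014 (Tue); Mar 31, 2014 (Mon).
All 8 holidays fall on weekdays, so subtract 8.
Business days: 320 − 8 = 312.

312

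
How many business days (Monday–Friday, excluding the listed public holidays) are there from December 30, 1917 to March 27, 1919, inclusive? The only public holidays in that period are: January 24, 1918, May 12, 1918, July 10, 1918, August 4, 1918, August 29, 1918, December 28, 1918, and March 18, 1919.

December 30, 1917 is a Sunday.
The range spans 453 days (inclusive of both endpoints).
453 = 7 × 64 + 5, so there are 64 full weeks plus 5 extra days.
Each full week contributes 5 weekdays (Mon–Fri): 64 × 5 = 320.
The 5 extra days are Sunday, Monday, Tuesday, Wednesday, Thursday — 4 of them qualify.
Total: 320 + 4 = 324.
Holidays: January 24, 1918 (Thu); May 12, 1918 (Sun); July 10, 1918 (Wed); August 4, 1918 (Sun); August 29, 1918 (Thu); December 28, 1918 (Sat); March 18, 1919 (Tue).
4 of the 7 holidays fall on weekdays; the rest are weekends and were already excluded.
Business days: 324 − 4 = 320.

320 business days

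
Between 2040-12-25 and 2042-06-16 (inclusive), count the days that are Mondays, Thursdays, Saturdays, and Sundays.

308

2040-12-25 is a Tuesday.
That's 539 days from start to end, counting both.
539 = 7 × 77, so the span is exactly 77 full weeks.
Each full week contributes 4 days from the set (Mon, Thu, Sat, Sun): 77 × 4 = 308.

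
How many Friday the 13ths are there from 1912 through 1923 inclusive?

Friday-the-13ths by year:
1912: Sep, Dec
1913: Jun
1914: Feb, Mar, Nov
1915: Aug
1916: Oct
1917: Apr, Jul
1918: Sep, Dec
1919: Jun
1920: Feb, Aug
1921: May
1922: Jan, Oct
1923: Apr, Jul

20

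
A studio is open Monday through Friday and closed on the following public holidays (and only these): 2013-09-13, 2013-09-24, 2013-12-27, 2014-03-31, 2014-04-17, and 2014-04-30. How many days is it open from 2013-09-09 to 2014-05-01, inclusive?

2013-09-09 is a Monday.
From 2013-09-09 to 2014-05-01 is 235 days inclusive.
235 = 7 × 33 + 4, so there are 33 full weeks plus 4 extra days.
Each full week contributes 5 weekdays (Mon–Fri): 33 × 5 = 165.
The 4 extra days are Mon, Tue, Wed, Thu — 4 of them qualify.
Total: 165 + 4 = 169.
Holidays: 2013-09-13 (Fri); 2013-09-24 (Tue); 2013-12-27 (Fri); 2014-03-31 (Mon); 2014-04-17 (Thu); 2014-04-30 (Wed).
All 6 holidays fall on weekdays, so subtract 6.
Business days: 169 − 6 = 163.

163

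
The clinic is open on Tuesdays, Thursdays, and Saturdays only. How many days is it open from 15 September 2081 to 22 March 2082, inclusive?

81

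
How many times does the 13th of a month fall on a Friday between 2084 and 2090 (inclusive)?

11

Friday-the-13ths by year:
2084: Oct
2085: Apr, Jul
2086: Sep, Dec
2087: Jun
2088: Feb, Aug
2089: May
2090: Jan, Oct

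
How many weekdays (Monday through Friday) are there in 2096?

261 weekdays

Jan 1, 2096 is a Sunday.
The range spans 366 days (inclusive of both endpoints).
366 = 7 × 52 + 2, so there are 52 full weeks plus 2 extra days.
Each full week contributes 5 weekdays (Mon–Fri): 52 × 5 = 260.
The 2 extra days are Sunday, Monday — 1 of them qualifies.
Total: 260 + 1 = 261.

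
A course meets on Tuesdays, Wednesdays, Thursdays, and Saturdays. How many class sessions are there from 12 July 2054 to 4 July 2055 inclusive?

204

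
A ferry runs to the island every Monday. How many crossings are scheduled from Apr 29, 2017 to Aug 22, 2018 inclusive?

Apr 29, 2017 is a Saturday.
From Apr 29, 2017 to Aug 22, 2018 is 481 days inclusive.
481 = 7 × 68 + 5, so there are 68 full weeks plus 5 extra days.
Each full week contributes one Monday: 68 so far.
The 5 extra days are Saturday, Sunday, Monday, Tuesday, Wednesday — 1 of them qualifies.
Total: 68 + 1 = 69.

69 Mondays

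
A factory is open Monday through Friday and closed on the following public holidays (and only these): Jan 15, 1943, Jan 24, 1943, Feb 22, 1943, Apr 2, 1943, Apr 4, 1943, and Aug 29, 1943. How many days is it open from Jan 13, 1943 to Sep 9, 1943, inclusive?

169 working days

Jan 13, 1943 is a Wednesday.
The range spans 240 days (inclusive of both endpoints).
240 = 7 × 34 + 2, so there are 34 full weeks plus 2 extra days.
Each full week contributes 5 weekdays (Mon–Fri): 34 × 5 = 170.
The 2 extra days are Wednesday, Thursday — 2 of them qualify.
Total: 170 + 2 = 172.
Holidays: Jan 15, 1943 (Fri); Jan 24, 1943 (Sun); Feb 22, 1943 (Mon); Apr 2, 1943 (Fri); Apr 4, 1943 (Sun); Aug 29, 1943 (Sun).
3 of the 6 holidays fall on weekdays; the rest are weekends and were already excluded.
Business days: 172 − 3 = 169.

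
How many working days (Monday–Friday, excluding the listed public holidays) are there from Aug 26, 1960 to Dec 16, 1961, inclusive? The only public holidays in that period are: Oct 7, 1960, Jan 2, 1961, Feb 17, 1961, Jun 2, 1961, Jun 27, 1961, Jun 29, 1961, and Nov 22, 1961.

334

Aug 26, 1960 is a Friday.
From Aug 26, 1960 to Dec 16, 1961 is 478 days inclusive.
478 = 7 × 68 + 2, so there are 68 full weeks plus 2 extra days.
Each full week contributes 5 weekdays (Mon–Fri): 68 × 5 = 340.
The 2 extra days are Fri, Sat — 1 of them qualifies.
Total: 340 + 1 = 341.
Holidays: Oct 7, 1960 (Fri); Jan 2, 1961 (Mon); Feb 17, 1961 (Fri); Jun 2, 1961 (Fri); Jun 27, 1961 (Tue); Jun 29, 1961 (Thu); Nov 22, 1961 (Wed).
All 7 holidays fall on weekdays, so subtract 7.
Business days: 341 − 7 = 334.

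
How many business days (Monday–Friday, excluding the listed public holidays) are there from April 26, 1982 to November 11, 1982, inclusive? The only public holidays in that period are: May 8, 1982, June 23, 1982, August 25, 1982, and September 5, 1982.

142 business days

April 26, 1982 is a Monday.
The range spans 200 days (inclusive of both endpoints).
200 = 7 × 28 + 4, so there are 28 full weeks plus 4 extra days.
Each full week contributes 5 weekdays (Mon–Fri): 28 × 5 = 140.
The 4 extra days are Mon, Tue, Wed, Thu — 4 of them qualify.
Total: 140 + 4 = 144.
Holidays: May 8, 1982 (Sat); June 23, 1982 (Wed); August 25, 1982 (Wed); September 5, 1982 (Sun).
2 of the 4 holidays fall on weekdays; the rest are weekends and were already excluded.
Business days: 144 − 2 = 142.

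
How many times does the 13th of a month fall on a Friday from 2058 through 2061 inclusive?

6

Friday-the-13ths by year:
2058: Sep, Dec
2059: Jun
2060: Feb, Aug
2061: May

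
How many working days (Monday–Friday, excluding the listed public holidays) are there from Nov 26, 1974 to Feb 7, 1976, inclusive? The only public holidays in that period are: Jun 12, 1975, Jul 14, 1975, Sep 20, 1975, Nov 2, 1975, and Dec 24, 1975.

Nov 26, 1974 is a Tuesday.
That's 439 days from start to end, counting both.
439 = 7 × 62 + 5, so there are 62 full weeks plus 5 extra days.
Each full week contributes 5 weekdays (Mon–Fri): 62 × 5 = 310.
The 5 extra days are Tuesday, Wednesday, Thursday, Friday, Saturday — 4 of them qualify.
Total: 310 + 4 = 314.
Holidays: Jun 12, 1975 (Thu); Jul 14, 1975 (Mon); Sep 20, 1975 (Sat); Nov 2, 1975 (Sun); Dec 24, 1975 (Wed).
3 of the 5 holidays fall on weekdays; the rest are weekends and were already excluded.
Business days: 314 − 3 = 311.

311 working days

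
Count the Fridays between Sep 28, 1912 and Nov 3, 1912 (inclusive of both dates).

5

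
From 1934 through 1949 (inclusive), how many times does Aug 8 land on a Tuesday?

Day of week of August 8 in each year:
1934: Wed, 1935: Thu, 1936: Sat, 1937: Sun, 1938: Mon, 1939: Tue ✓, 1940: Thu, 1941: Fri, 1942: Sat, 1943: Sun, 1944: Tue ✓, 1945: Wed, 1946: Thu, 1947: Fri, 1948: Sun, 1949: Mon
Tuesdays: 1939, 1944.

2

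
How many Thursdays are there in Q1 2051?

January 1, 2051 is a Sunday.
From January 1, 2051 to March 31, 2051 is 90 days inclusive.
90 = 7 × 12 + 6, so there are 12 full weeks plus 6 extra days.
Each full week contributes one Thursday: 12 so far.
The 6 extra days are Sunday, Monday, Tuesday, Wednesday, Thursday, Friday — 1 of them qualifies.
Total: 12 + 1 = 13.

13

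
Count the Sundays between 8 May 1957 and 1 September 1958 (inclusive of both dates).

8 May 1957 is a Wednesday.
The range spans 482 days (inclusive of both endpoints).
482 = 7 × 68 + 6, so there are 68 full weeks plus 6 extra days.
Each full week contributes one Sunday: 68 so far.
The 6 extra days are Wed, Thu, Fri, Sat, Sun, Mon — 1 of them qualifies.
Total: 68 + 1 = 69.

69 Sundays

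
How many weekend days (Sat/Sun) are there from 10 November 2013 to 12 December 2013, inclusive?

10 November 2013 is a Sunday.
The range spans 33 days (inclusive of both endpoints).
33 = 7 × 4 + 5, so there are 4 full weeks plus 5 extra days.
Each full week contributes 2 weekend days (Sat, Sun): 4 × 2 = 8.
The 5 extra days are Sun, Mon, Tue, Wed, Thu — 1 of them qualifies.
Total: 8 + 1 = 9.

9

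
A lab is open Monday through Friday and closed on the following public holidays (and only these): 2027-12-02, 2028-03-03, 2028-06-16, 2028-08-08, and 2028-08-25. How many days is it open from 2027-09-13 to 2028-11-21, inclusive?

307 business days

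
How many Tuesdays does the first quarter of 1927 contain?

13

1927-01-01 is a Saturday.
The range spans 90 days (inclusive of both endpoints).
90 = 7 × 12 + 6, so there are 12 full weeks plus 6 extra days.
Each full week contributes one Tuesday: 12 so far.
The 6 extra days are Saturday, Sunday, Monday, Tuesday, Wednesday, Thursday — 1 of them qualifies.
Total: 12 + 1 = 13.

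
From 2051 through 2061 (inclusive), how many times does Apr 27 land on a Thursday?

2

Day of week of April 27 in each year:
2051: Thu ✓, 2052: Sat, 2053: Sun, 2054: Mon, 2055: Tue, 2056: Thu ✓, 2057: Fri, 2058: Sat, 2059: Sun, 2060: Tue, 2061: Wed
Thursdays: 2051, 2056.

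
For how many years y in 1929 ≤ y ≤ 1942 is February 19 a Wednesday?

Day of week of February 19 in each year:
1929: Tue, 1930: Wed ✓, 1931: Thu, 1932: Fri, 1933: Sun, 1934: Mon, 1935: Tue, 1936: Wed ✓, 1937: Fri, 1938: Sat, 1939: Sun, 1940: Mon, 1941: Wed ✓, 1942: Thu
Wednesdays: 1930, 1936, 1941.

3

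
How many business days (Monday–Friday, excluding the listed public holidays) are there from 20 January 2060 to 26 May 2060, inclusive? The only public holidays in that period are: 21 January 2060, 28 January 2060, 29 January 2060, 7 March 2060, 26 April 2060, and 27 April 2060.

20 January 2060 is a Tuesday.
From 20 January 2060 to 26 May 2060 is 128 days inclusive.
128 = 7 × 18 + 2, so there are 18 full weeks plus 2 extra days.
Each full week contributes 5 weekdays (Mon–Fri): 18 × 5 = 90.
The 2 extra days are Tuesday, Wednesday — 2 of them qualify.
Total: 90 + 2 = 92.
Holidays: 21 January 2060 (Wed); 28 January 2060 (Wed); 29 January 2060 (Thu); 7 March 2060 (Sun); 26 April 2060 (Mon); 27 April 2060 (Tue).
5 of the 6 holidays fall on weekdays; the rest are weekends and were already excluded.
Business days: 92 − 5 = 87.

87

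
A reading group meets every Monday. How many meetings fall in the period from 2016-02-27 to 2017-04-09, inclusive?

2016-02-27 is a Saturday.
That's 408 days from start to end, counting both.
408 = 7 × 58 + 2, so there are 58 full weeks plus 2 extra days.
Each full week contributes one Monday: 58 so far.
The 2 extra days are Sat, Sun — none qualify.
Total: 58 + 0 = 58.

58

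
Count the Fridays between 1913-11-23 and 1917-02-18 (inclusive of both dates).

1913-11-23 is a Sunday.
From 1913-11-23 to 1917-02-18 is 1184 days inclusive.
1184 = 7 × 169 + 1, so there are 169 full weeks plus 1 extra day.
Each full week contributes one Friday: 169 so far.
The 1 extra day is Sunday — none qualify.
Total: 169 + 0 = 169.

169 Fridays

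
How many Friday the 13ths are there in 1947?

1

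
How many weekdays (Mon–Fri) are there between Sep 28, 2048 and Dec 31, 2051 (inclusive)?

Sep 28, 2048 is a Monday.
The range spans 1190 days (inclusive of both endpoints).
1190 = 7 × 170, so the span is exactly 170 full weeks.
Each full week contributes 5 weekdays (Mon–Fri): 170 × 5 = 850.
Total: 850.

850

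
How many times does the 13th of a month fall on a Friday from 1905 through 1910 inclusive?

10

Friday-the-13ths by year:
1905: Jan, Oct
1906: Apr, Jul
1907: Sep, Dec
1908: Mar, Nov
1909: Aug
1910: May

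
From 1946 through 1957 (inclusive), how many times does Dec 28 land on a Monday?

1

Day of week of December 28 in each year:
1946: Sat, 1947: Sun, 1948: Tue, 1949: Wed, 1950: Thu, 1951: Fri, 1952: Sun, 1953: Mon ✓, 1954: Tue, 1955: Wed, 1956: Fri, 1957: Sat
Mondays: 1953.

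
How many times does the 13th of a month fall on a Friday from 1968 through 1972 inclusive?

8

Friday-the-13ths by year:
1968: Sep, Dec
1969: Jun
1970: Feb, Mar, Nov
1971: Aug
1972: Oct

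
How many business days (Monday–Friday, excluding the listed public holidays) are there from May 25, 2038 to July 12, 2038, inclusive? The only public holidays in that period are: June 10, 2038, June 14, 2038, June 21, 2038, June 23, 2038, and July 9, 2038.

May 25, 2038 is a Tuesday.
The range spans 49 days (inclusive of both endpoints).
49 = 7 × 7, so the span is exactly 7 full weeks.
Each full week contributes 5 weekdays (Mon–Fri): 7 × 5 = 35.
Holidays: June 10, 2038 (Thu); June 14, 2038 (Mon); June 21, 2038 (Mon); June 23, 2038 (Wed); July 9, 2038 (Fri).
All 5 holidays fall on weekdays, so subtract 5.
Business days: 35 − 5 = 30.

30 business days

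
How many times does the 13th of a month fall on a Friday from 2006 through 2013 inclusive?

Friday-the-13ths by year:
2006: Jan, Oct
2007: Apr, Jul
2008: Jun
2009: Feb, Mar, Nov
2010: Aug
2011: May
2012: Jan, Apr, Jul
2013: Sep, Dec

15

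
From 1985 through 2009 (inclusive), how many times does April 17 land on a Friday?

Day of week of April 17 in each year:
1985: Wed, 1986: Thu, 1987: Fri ✓, 1988: Sun, 1989: Mon, 1990: Tue, 1991: Wed, 1992: Fri ✓, 1993: Sat, 1994: Sun, 1995: Mon, 1996: Wed, 1997: Thu, 1998: Fri ✓, 1999: Sat, 2000: Mon, 2001: Tue, 2002: Wed, 2003: Thu, 2004: Sat, 2005: Sun, 2006: Mon, 2007: Tue, 2008: Thu, 2009: Fri ✓
Fridays: 1987, 1992, 1998, 2009.

4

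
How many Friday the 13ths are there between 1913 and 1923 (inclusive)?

Friday-the-13ths by year:
1913: Jun
1914: Feb, Mar, Nov
1915: Aug
1916: Oct
1917: Apr, Jul
1918: Sep, Dec
1919: Jun
1920: Feb, Aug
1921: May
1922: Jan, Oct
1923: Apr, Jul

18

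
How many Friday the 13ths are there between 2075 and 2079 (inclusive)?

Friday-the-13ths by year:
2075: Sep, Dec
2076: Mar, Nov
2077: Aug
2078: May
2079: Jan, Oct

8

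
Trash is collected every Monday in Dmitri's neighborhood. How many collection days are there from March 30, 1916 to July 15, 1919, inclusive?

March 30, 1916 is a Thursday.
That's 1203 days from start to end, counting both.
1203 = 7 × 171 + 6, so there are 171 full weeks plus 6 extra days.
Each full week contributes one Monday: 171 so far.
The 6 extra days are Thu, Fri, Sat, Sun, Mon, Tue — 1 of them qualifies.
Total: 171 + 1 = 172.

172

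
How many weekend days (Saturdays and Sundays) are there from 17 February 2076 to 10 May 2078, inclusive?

17 February 2076 is a Monday.
The range spans 814 days (inclusive of both endpoints).
814 = 7 × 116 + 2, so there are 116 full weeks plus 2 extra days.
Each full week contributes 2 weekend days (Sat, Sun): 116 × 2 = 232.
The 2 extra days are Monday, Tuesday — none qualify.
Total: 232 + 0 = 232.

232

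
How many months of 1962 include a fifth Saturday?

4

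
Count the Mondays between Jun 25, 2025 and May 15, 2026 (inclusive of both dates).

Jun 25, 2025 is a Wednesday.
The range spans 325 days (inclusive of both endpoints).
325 = 7 × 46 + 3, so there are 46 full weeks plus 3 extra days.
Each full week contributes one Monday: 46 so far.
The 3 extra days are Wed, Thu, Fri — none qualify.
Total: 46 + 0 = 46.

46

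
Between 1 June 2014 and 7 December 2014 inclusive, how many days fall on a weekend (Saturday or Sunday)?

1 June 2014 is a Sunday.
From 1 June 2014 to 7 December 2014 is 190 days inclusive.
190 = 7 × 27 + 1, so there are 27 full weeks plus 1 extra day.
Each full week contributes 2 weekend days (Sat, Sun): 27 × 2 = 54.
The 1 extra day is Sunday — 1 of them qualifies.
Total: 54 + 1 = 55.

55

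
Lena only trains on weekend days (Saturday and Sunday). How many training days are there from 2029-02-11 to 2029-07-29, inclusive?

49

2029-02-11 is a Sunday.
From 2029-02-11 to 2029-07-29 is 169 days inclusive.
169 = 7 × 24 + 1, so there are 24 full weeks plus 1 extra day.
Each full week contributes 2 weekend days (Sat, Sun): 24 × 2 = 48.
The 1 extra day is Sunday — 1 of them qualifies.
Total: 48 + 1 = 49.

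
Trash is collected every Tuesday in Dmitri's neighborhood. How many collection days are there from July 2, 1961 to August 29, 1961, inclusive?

July 2, 1961 is a Sunday.
That's 59 days from start to end, counting both.
59 = 7 × 8 + 3, so there are 8 full weeks plus 3 extra days.
Each full week contributes one Tuesday: 8 so far.
The 3 extra days are Sunday, Monday, Tuesday — 1 of them qualifies.
Total: 8 + 1 = 9.

9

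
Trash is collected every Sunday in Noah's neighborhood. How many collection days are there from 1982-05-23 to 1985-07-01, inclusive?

1982-05-23 is a Sunday.
The range spans 1136 days (inclusive of both endpoints).
1136 = 7 × 162 + 2, so there are 162 full weeks plus 2 extra days.
Each full week contributes one Sunday: 162 so far.
The 2 extra days are Sunday, Monday — 1 of them qualifies.
Total: 162 + 1 = 163.

163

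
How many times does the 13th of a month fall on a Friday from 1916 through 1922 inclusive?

11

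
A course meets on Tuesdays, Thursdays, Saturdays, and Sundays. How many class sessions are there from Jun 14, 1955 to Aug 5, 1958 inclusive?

657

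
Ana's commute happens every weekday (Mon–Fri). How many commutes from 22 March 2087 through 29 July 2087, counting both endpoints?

92

22 March 2087 is a Saturday.
From 22 March 2087 to 29 July 2087 is 130 days inclusive.
130 = 7 × 18 + 4, so there are 18 full weeks plus 4 extra days.
Each full week contributes 5 weekdays (Mon–Fri): 18 × 5 = 90.
The 4 extra days are Saturday, Sunday, Monday, Tuesday — 2 of them qualify.
Total: 90 + 2 = 92.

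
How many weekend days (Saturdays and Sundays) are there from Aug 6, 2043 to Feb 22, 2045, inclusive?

162

Aug 6, 2043 is a Thursday.
From Aug 6, 2043 to Feb 22, 2045 is 567 days inclusive.
567 = 7 × 81, so the span is exactly 81 full weeks.
Each full week contributes 2 weekend days (Sat, Sun): 81 × 2 = 162.
Total: 162.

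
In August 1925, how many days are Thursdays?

4

1925-08-01 is a Saturday.
That's 31 days from start to end, counting both.
31 = 7 × 4 + 3, so there are 4 full weeks plus 3 extra days.
Each full week contributes one Thursday: 4 so far.
The 3 extra days are Saturday, Sunday, Monday — none qualify.
Total: 4 + 0 = 4.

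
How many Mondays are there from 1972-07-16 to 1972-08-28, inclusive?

1972-07-16 is a Sunday.
The range spans 44 days (inclusive of both endpoints).
44 = 7 × 6 + 2, so there are 6 full weeks plus 2 extra days.
Each full week contributes one Monday: 6 so far.
The 2 extra days are Sunday, Monday — 1 of them qualifies.
Total: 6 + 1 = 7.

7 Mondays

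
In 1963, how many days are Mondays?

1963-01-01 is a Tuesday.
The range spans 365 days (inclusive of both endpoints).
365 = 7 × 52 + 1, so there are 52 full weeks plus 1 extra day.
Each full week contributes one Monday: 52 so far.
The 1 extra day is Tue — none qualify.
Total: 52 + 0 = 52.

52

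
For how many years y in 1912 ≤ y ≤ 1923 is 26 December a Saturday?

1

Day of week of December 26 in each year:
1912: Thu, 1913: Fri, 1914: Sat ✓, 1915: Sun, 1916: Tue, 1917: Wed, 1918: Thu, 1919: Fri, 1920: Sun, 1921: Mon, 1922: Tue, 1923: Wed
Saturdays: 1914.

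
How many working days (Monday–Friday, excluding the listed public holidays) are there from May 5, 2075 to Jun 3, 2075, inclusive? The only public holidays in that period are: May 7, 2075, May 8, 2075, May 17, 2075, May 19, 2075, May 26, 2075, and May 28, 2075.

May 5, 2075 is a Sunday.
From May 5, 2075 to Jun 3, 2075 is 30 days inclusive.
30 = 7 × 4 + 2, so there are 4 full weeks plus 2 extra days.
Each full week contributes 5 weekdays (Mon–Fri): 4 × 5 = 20.
The 2 extra days are Sun, Mon — 1 of them qualifies.
Total: 20 + 1 = 21.
Holidays: May 7, 2075 (Tue); May 8, 2075 (Wed); May 17, 2075 (Fri); May 19, 2075 (Sun); May 26, 2075 (Sun); May 28, 2075 (Tue).
4 of the 6 holidays fall on weekdays; the rest are weekends and were already excluded.
Business days: 21 − 4 = 17.

17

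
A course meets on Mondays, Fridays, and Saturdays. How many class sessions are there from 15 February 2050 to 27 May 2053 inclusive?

513

15 February 2050 is a Tuesday.
From 15 February 2050 to 27 May 2053 is 1198 days inclusive.
1198 = 7 × 171 + 1, so there are 171 full weeks plus 1 extra day.
Each full week contributes 3 days from the set (Mon, Fri, Sat): 171 × 3 = 513.
The 1 extra day is Tuesday — none qualify.
Total: 513 + 0 = 513.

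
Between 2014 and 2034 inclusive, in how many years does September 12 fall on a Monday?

3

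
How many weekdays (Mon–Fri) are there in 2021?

261

Jan 1, 2021 is a Friday.
From Jan 1, 2021 to Dec 31, 2021 is 365 days inclusive.
365 = 7 × 52 + 1, so there are 52 full weeks plus 1 extra day.
Each full week contributes 5 weekdays (Mon–Fri): 52 × 5 = 260.
The 1 extra day is Friday — 1 of them qualifies.
Total: 260 + 1 = 261.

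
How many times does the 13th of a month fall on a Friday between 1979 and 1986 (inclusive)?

14

Friday-the-13ths by year:
1979: Apr, Jul
1980: Jun
1981: Feb, Mar, Nov
1982: Aug
1983: May
1984: Jan, Apr, Jul
1985: Sep, Dec
1986: Jun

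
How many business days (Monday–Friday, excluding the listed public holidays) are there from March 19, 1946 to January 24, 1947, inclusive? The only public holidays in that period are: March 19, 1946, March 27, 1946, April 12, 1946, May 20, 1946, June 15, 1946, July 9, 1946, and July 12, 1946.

March 19, 1946 is a Tuesday.
The range spans 312 days (inclusive of both endpoints).
312 = 7 × 44 + 4, so there are 44 full weeks plus 4 extra days.
Each full week contributes 5 weekdays (Mon–Fri): 44 × 5 = 220.
The 4 extra days are Tue, Wed, Thu, Fri — 4 of them qualify.
Total: 220 + 4 = 224.
Holidays: March 19, 1946 (Tue); March 27, 1946 (Wed); April 12, 1946 (Fri); May 20, 1946 (Mon); June 15, 1946 (Sat); July 9, 1946 (Tue); July 12, 1946 (Fri).
6 of the 7 holidays fall on weekdays; the rest are weekends and were already excluded.
Business days: 224 − 6 = 218.

218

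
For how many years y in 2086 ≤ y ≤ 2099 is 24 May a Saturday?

3

Day of week of May 24 in each year:
2086: Fri, 2087: Sat ✓, 2088: Mon, 2089: Tue, 2090: Wed, 2091: Thu, 2092: Sat ✓, 2093: Sun, 2094: Mon, 2095: Tue, 2096: Thu, 2097: Fri, 2098: Sat ✓, 2099: Sun
Saturdays: 2087, 2092, 2098.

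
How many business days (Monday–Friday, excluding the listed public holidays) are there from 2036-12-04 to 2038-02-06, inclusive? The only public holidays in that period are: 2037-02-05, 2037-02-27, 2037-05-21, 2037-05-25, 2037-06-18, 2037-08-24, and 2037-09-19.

301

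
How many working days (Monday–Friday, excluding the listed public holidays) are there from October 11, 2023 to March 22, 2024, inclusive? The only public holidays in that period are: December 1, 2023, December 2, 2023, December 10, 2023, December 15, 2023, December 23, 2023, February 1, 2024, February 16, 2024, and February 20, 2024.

October 11, 2023 is a Wednesday.
From October 11, 2023 to March 22, 2024 is 164 days inclusive.
164 = 7 × 23 + 3, so there are 23 full weeks plus 3 extra days.
Each full week contributes 5 weekdays (Mon–Fri): 23 × 5 = 115.
The 3 extra days are Wed, Thu, Fri — 3 of them qualify.
Total: 115 + 3 = 118.
Holidays: December 1, 2023 (Fri); December 2, 2023 (Sat); December 10, 2023 (Sun); December 15, 2023 (Fri); December 23, 2023 (Sat); February 1, 2024 (Thu); February 16, 2024 (Fri); February 20, 2024 (Tue).
5 of the 8 holidays fall on weekdays; the rest are weekends and were already excluded.
Business days: 118 − 5 = 113.

113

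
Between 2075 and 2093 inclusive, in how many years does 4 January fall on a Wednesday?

Day of week of January 4 in each year:
2075: Fri, 2076: Sat, 2077: Mon, 2078: Tue, 2079: Wed ✓, 2080: Thu, 2081: Sat, 2082: Sun, 2083: Mon, 2084: Tue, 2085: Thu, 2086: Fri, 2087: Sat, 2088: Sun, 2089: Tue, 2090: Wed ✓, 2091: Thu, 2092: Fri, 2093: Sun
Wednesdays: 2079, 2090.

2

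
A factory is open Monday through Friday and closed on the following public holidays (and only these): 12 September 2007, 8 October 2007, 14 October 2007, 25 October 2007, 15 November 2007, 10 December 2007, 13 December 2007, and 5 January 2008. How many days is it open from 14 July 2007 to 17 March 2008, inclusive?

14 July 2007 is a Saturday.
From 14 July 2007 to 17 March 2008 is 248 days inclusive.
248 = 7 × 35 + 3, so there are 35 full weeks plus 3 extra days.
Each full week contributes 5 weekdays (Mon–Fri): 35 × 5 = 175.
The 3 extra days are Sat, Sun, Mon — 1 of them qualifies.
Total: 175 + 1 = 176.
Holidays: 12 September 2007 (Wed); 8 October 2007 (Mon); 14 October 2007 (Sun); 25 October 2007 (Thu); 15 November 2007 (Thu); 10 December 2007 (Mon); 13 December 2007 (Thu); 5 January 2008 (Sat).
6 of the 8 holidays fall on weekdays; the rest are weekends and were already excluded.
Business days: 176 − 6 = 170.

170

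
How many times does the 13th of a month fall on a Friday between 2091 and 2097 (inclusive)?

Friday-the-13ths by year:
2091: Apr, Jul
2092: Jun
2093: Feb, Mar, Nov
2094: Aug
2095: May
2096: Jan, Apr, Jul
2097: Sep, Dec

13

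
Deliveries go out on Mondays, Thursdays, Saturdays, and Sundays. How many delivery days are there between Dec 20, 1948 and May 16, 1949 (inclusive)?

Dec 20, 1948 is a Monday.
The range spans 148 days (inclusive of both endpoints).
148 = 7 × 21 + 1, so there are 21 full weeks plus 1 extra day.
Each full week contributes 4 days from the set (Mon, Thu, Sat, Sun): 21 × 4 = 84.
The 1 extra day is Monday — 1 of them qualifies.
Total: 84 + 1 = 85.

85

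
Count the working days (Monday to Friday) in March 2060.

March 1, 2060 is a Monday.
From March 1, 2060 to March 31, 2060 is 31 days inclusive.
31 = 7 × 4 + 3, so there are 4 full weeks plus 3 extra days.
Each full week contributes 5 weekdays (Mon–Fri): 4 × 5 = 20.
The 3 extra days are Monday, Tuesday, Wednesday — 3 of them qualify.
Total: 20 + 3 = 23.

23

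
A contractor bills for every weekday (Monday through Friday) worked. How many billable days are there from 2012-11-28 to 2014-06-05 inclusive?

2012-11-28 is a Wednesday.
From 2012-11-28 to 2014-06-05 is 555 days inclusive.
555 = 7 × 79 + 2, so there are 79 full weeks plus 2 extra days.
Each full week contributes 5 weekdays (Mon–Fri): 79 × 5 = 395.
The 2 extra days are Wed, Thu — 2 of them qualify.
Total: 395 + 2 = 397.

397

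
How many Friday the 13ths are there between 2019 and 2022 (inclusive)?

Friday-the-13ths by year:
2019: Sep, Dec
2020: Mar, Nov
2021: Aug
2022: May

6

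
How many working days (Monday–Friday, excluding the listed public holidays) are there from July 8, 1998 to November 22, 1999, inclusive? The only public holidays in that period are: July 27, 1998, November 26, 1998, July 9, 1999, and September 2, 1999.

355 working days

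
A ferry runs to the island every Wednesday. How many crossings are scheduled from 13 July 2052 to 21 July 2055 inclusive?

158 Wednesdays

13 July 2052 is a Saturday.
From 13 July 2052 to 21 July 2055 is 1104 days inclusive.
1104 = 7 × 157 + 5, so there are 157 full weeks plus 5 extra days.
Each full week contributes one Wednesday: 157 so far.
The 5 extra days are Sat, Sun, Mon, Tue, Wed — 1 of them qualifies.
Total: 157 + 1 = 158.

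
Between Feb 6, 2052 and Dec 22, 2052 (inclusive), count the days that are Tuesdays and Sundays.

Feb 6, 2052 is a Tuesday.
The range spans 321 days (inclusive of both endpoints).
321 = 7 × 45 + 6, so there are 45 full weeks plus 6 extra days.
Each full week contributes 2 days from the set (Tue, Sun): 45 × 2 = 90.
The 6 extra days are Tue, Wed, Thu, Fri, Sat, Sun — 2 of them qualify.
Total: 90 + 2 = 92.

92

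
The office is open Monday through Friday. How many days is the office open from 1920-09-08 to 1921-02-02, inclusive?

106 weekdays

1920-09-08 is a Wednesday.
The range spans 148 days (inclusive of both endpoints).
148 = 7 × 21 + 1, so there are 21 full weeks plus 1 extra day.
Each full week contributes 5 weekdays (Mon–Fri): 21 × 5 = 105.
The 1 extra day is Wed — 1 of them qualifies.
Total: 105 + 1 = 106.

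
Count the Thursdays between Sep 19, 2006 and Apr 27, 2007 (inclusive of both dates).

32 Thursdays

Sep 19, 2006 is a Tuesday.
That's 221 days from start to end, counting both.
221 = 7 × 31 + 4, so there are 31 full weeks plus 4 extra days.
Each full week contributes one Thursday: 31 so far.
The 4 extra days are Tuesday, Wednesday, Thursday, Friday — 1 of them qualifies.
Total: 31 + 1 = 32.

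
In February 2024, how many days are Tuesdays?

2024-02-01 is a Thursday.
From 2024-02-01 to 2024-02-29 is 29 days inclusive.
29 = 7 × 4 + 1, so there are 4 full weeks plus 1 extra day.
Each full week contributes one Tuesday: 4 so far.
The 1 extra day is Thu — none qualify.
Total: 4 + 0 = 4.

4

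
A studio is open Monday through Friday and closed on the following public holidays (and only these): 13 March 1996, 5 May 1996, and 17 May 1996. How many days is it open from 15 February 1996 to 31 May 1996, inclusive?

75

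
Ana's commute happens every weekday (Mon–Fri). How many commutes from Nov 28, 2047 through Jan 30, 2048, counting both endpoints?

46

Nov 28, 2047 is a Thursday.
That's 64 days from start to end, counting both.
64 = 7 × 9 + 1, so there are 9 full weeks plus 1 extra day.
Each full week contributes 5 weekdays (Mon–Fri): 9 × 5 = 45.
The 1 extra day is Thursday — 1 of them qualifies.
Total: 45 + 1 = 46.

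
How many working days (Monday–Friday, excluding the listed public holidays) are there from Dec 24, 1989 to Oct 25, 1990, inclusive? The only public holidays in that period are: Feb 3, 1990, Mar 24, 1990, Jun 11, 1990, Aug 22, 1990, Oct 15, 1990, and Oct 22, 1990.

215

Dec 24, 1989 is a Sunday.
The range spans 306 days (inclusive of both endpoints).
306 = 7 × 43 + 5, so there are 43 full weeks plus 5 extra days.
Each full week contributes 5 weekdays (Mon–Fri): 43 × 5 = 215.
The 5 extra days are Sun, Mon, Tue, Wed, Thu — 4 of them qualify.
Total: 215 + 4 = 219.
Holidays: Feb 3, 1990 (Sat); Mar 24, 1990 (Sat); Jun 11, 1990 (Mon); Aug 22, 1990 (Wed); Oct 15, 1990 (Mon); Oct 22, 1990 (Mon).
4 of the 6 holidays fall on weekdays; the rest are weekends and were already excluded.
Business days: 219 − 4 = 215.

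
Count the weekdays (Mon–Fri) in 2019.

261

Jan 1, 2019 is a Tuesday.
That's 365 days from start to end, counting both.
365 = 7 × 52 + 1, so there are 52 full weeks plus 1 extra day.
Each full week contributes 5 weekdays (Mon–Fri): 52 × 5 = 260.
The 1 extra day is Tuesday — 1 of them qualifies.
Total: 260 + 1 = 261.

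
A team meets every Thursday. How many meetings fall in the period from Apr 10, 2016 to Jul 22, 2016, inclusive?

15 Thursdays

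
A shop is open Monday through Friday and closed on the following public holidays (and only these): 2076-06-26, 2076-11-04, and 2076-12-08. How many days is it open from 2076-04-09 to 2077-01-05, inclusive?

2076-04-09 is a Thursday.
That's 272 days from start to end, counting both.
272 = 7 × 38 + 6, so there are 38 full weeks plus 6 extra days.
Each full week contributes 5 weekdays (Mon–Fri): 38 × 5 = 190.
The 6 extra days are Thu, Fri, Sat, Sun, Mon, Tue — 4 of them qualify.
Total: 190 + 4 = 194.
Holidays: 2076-06-26 (Fri); 2076-11-04 (Wed); 2076-12-08 (Tue).
All 3 holidays fall on weekdays, so subtract 3.
Business days: 194 − 3 = 191.

191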